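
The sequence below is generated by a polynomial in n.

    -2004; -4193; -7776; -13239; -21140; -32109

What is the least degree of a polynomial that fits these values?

4

-2189, -3583, -5463, -7901, -10969
-1394, -1880, -2438, -3068
-486, -558, -630
-72, -72
The fourth differences are constant, so the polynomial has degree 4.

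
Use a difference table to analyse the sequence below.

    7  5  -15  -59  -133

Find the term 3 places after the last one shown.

-595

-2  -20  -44  -74
-18  -24  -30
-6  -6
Third differences constant at -6.
-30 − 6 = -36;  -74 − 36 = -110;  -133 − 110 = -243
-36 − 6 = -42;  -110 − 42 = -152;  -243 − 152 = -395
-42 − 6 = -48;  -152 − 48 = -200;  -395 − 200 = -595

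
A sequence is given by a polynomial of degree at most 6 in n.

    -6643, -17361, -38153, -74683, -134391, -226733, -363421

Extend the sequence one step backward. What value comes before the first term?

-1871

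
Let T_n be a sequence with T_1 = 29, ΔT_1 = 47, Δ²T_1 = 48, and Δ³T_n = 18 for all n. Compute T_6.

Build the table forward from the leading diagonal:
Third differences: 18, 18, 18, 18, 18, 18
Second differences: 48, 66, 84, 102, 120, 138
First differences: 47, 95, 161, 245, 347, 467
T: 29, 76, 171, 332, 577, 924

924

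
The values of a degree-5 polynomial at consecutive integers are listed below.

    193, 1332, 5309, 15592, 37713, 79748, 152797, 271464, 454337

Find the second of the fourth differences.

D1: 1139, 3977, 10283, 22121, 42035, 73049, 118667, 182873
D2: 2838, 6306, 11838, 19914, 31014, 45618, 64206
D3: 3468, 5532, 8076, 11100, 14604, 18588
D4: 2064, 2544, 3024, 3504, 3984
D5: 480, 480, 480, 480

2544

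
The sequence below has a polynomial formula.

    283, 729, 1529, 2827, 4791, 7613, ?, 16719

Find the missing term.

Using the first 6 terms:
D1: 446  800  1298  1964  2822
D2: 354  498  666  858
D3: 144  168  192
D4: 24  24
Constant fourth difference = 24.
Extend forward: 192 + 24 = 216;  858 + 216 = 1074;  2822 + 1074 = 3896;  7613 + 3896 = 11509

11509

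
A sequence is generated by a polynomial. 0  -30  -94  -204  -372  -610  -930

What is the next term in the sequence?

-1344

D1: -30, -64, -110, -168, -238, -320
D2: -34, -46, -58, -70, -82
D3: -12, -12, -12, -12
The third differences are constant (-12).
-82 − 12 = -94;  -320 − 94 = -414;  -930 − 414 = -1344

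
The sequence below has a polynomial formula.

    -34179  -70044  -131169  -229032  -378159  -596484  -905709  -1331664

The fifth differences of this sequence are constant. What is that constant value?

First differences: -35865, -61125, -97863, -149127, -218325, -309225, -425955
Second differences: -25260, -36738, -51264, -69198, -90900, -116730
Third differences: -11478, -14526, -17934, -21702, -25830
Fourth differences: -3048, -3408, -3768, -4128
Fifth differences: -360, -360, -360

-360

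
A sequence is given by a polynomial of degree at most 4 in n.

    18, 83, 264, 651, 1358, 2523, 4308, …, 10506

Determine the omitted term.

6899

Using the first 7 terms:
Δ: 65  181  387  707  1165  1785
Δ²: 116  206  320  458  620
Δ³: 90  114  138  162
Δ⁴: 24  24  24
Constant fourth difference = 24.
Extend forward: 162 + 24 = 186;  620 + 186 = 806;  1785 + 806 = 2591;  4308 + 2591 = 6899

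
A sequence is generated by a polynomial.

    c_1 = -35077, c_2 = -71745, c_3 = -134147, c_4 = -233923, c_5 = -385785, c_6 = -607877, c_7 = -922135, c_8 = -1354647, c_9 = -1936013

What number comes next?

D1: -36668, -62402, -99776, -151862, -222092, -314258, -432512, -581366
D2: -25734, -37374, -52086, -70230, -92166, -118254, -148854
D3: -11640, -14712, -18144, -21936, -26088, -30600
D4: -3072, -3432, -3792, -4152, -4512
D5: -360, -360, -360, -360
Constant fifth difference = -360, so extend:
-4512 − 360 = -4872;  -30600 − 4872 = -35472;  -148854 − 35472 = -184326;  -581366 − 184326 = -765692;  -1936013 − 765692 = -2701705

-2701705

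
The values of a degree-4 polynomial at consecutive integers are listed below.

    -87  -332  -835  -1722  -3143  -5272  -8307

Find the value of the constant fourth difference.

D1: -245, -503, -887, -1421, -2129, -3035
D2: -258, -384, -534, -708, -906
D3: -126, -150, -174, -198
D4: -24, -24, -24

-24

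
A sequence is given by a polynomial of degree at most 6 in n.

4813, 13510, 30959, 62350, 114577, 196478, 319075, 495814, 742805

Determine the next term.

Δ: 8697, 17449, 31391, 52227, 81901, 122597, 176739, 246991
Δ²: 8752, 13942, 20836, 29674, 40696, 54142, 70252
Δ³: 5190, 6894, 8838, 11022, 13446, 16110
Δ⁴: 1704, 1944, 2184, 2424, 2664
Δ⁵: 240, 240, 240, 240
The fifth differences are constant (240).
2664 + 240 = 2904;  16110 + 2904 = 19014;  70252 + 19014 = 89266;  246991 + 89266 = 336257;  742805 + 336257 = 1079062

1079062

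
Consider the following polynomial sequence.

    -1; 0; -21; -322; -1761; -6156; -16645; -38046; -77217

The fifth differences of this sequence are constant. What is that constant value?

D1: 1, -21, -301, -1439, -4395, -10489, -21401, -39171
D2: -22, -280, -1138, -2956, -6094, -10912, -17770
D3: -258, -858, -1818, -3138, -4818, -6858
D4: -600, -960, -1320, -1680, -2040
D5: -360, -360, -360, -360

-360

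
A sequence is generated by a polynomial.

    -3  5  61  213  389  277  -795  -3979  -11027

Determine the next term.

-24411

D1: 8  56  152  176  -112  -1072  -3184  -7048
D2: 48  96  24  -288  -960  -2112  -3864
D3: 48  -72  -312  -672  -1152  -1752
D4: -120  -240  -360  -480  -600
D5: -120  -120  -120  -120
Fifth differences constant at -120.
-600 − 120 = -720;  -1752 − 720 = -2472;  -3864 − 2472 = -6336;  -7048 − 6336 = -13384;  -11027 − 13384 = -24411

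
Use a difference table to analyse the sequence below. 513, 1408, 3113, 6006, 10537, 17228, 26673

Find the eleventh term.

895  1705  2893  4531  6691  9445
810  1188  1638  2160  2754
378  450  522  594
72  72  72
Fourth differences constant at 72.
594 + 72 = 666;  2754 + 666 = 3420;  9445 + 3420 = 12865;  26673 + 12865 = 39538
666 + 72 = 738;  3420 + 738 = 4158;  12865 + 4158 = 17023;  39538 + 17023 = 56561
738 + 72 = 810;  4158 + 810 = 4968;  17023 + 4968 = 21991;  56561 + 21991 = 78552
810 + 72 = 882;  4968 + 882 = 5850;  21991 + 5850 = 27841;  78552 + 27841 = 106393

106393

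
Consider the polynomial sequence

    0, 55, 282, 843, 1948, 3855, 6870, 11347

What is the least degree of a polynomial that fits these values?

4

First differences: 55, 227, 561, 1105, 1907, 3015, 4477
Second differences: 172, 334, 544, 802, 1108, 1462
Third differences: 162, 210, 258, 306, 354
Fourth differences: 48, 48, 48, 48
The fourth differences are constant, so the polynomial has degree 4.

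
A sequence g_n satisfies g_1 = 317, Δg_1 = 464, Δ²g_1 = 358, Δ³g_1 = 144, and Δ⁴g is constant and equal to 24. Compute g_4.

Build the table forward from the leading diagonal:
D4: 24  24  24  24
D3: 144  168  192  216
D2: 358  502  670  862
D1: 464  822  1324  1994
g: 317  781  1603  2927

2927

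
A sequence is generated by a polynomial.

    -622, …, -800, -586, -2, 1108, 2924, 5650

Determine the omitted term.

-776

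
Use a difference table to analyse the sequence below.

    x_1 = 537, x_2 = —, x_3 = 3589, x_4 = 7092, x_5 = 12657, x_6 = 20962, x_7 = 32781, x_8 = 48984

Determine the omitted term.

Using the last 6 terms:
First differences: 3503, 5565, 8305, 11819, 16203
Second differences: 2062, 2740, 3514, 4384
Third differences: 678, 774, 870
Fourth differences: 96, 96
Constant fourth difference = 96.
Extend backward: 678 − 96 = 582;  2062 − 582 = 1480;  3503 − 1480 = 2023;  3589 − 2023 = 1566

1566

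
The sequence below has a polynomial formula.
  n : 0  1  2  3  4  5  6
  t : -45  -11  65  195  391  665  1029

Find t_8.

D1: 34  76  130  196  274  364
D2: 42  54  66  78  90
D3: 12  12  12  12
The third differences are constant (12).
90 + 12 = 102;  364 + 102 = 466;  1029 + 466 = 1495
102 + 12 = 114;  466 + 114 = 580;  1495 + 580 = 2075

2075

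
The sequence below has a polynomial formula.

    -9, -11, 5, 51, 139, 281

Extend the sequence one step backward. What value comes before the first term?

-1

First differences: -2  16  46  88  142
Second differences: 18  30  42  54
Third differences: 12  12  12
The third differences are constant at 12.
Work back: 18 − 12 = 6;  -2 − 6 = -8;  -9 + 8 = -1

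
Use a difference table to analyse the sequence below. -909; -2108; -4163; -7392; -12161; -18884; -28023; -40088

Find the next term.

-55637

Δ: -1199, -2055, -3229, -4769, -6723, -9139, -12065
Δ²: -856, -1174, -1540, -1954, -2416, -2926
Δ³: -318, -366, -414, -462, -510
Δ⁴: -48, -48, -48, -48
Fourth differences constant at -48.
-510 − 48 = -558;  -2926 − 558 = -3484;  -12065 − 3484 = -15549;  -40088 − 15549 = -55637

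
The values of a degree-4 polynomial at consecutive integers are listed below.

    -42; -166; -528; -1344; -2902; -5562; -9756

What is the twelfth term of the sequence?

-73896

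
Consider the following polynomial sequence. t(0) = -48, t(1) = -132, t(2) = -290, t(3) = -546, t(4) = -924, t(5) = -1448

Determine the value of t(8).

Δ: -84  -158  -256  -378  -524
Δ²: -74  -98  -122  -146
Δ³: -24  -24  -24
Third differences constant at -24.
-146 − 24 = -170;  -524 − 170 = -694;  -1448 − 694 = -2142
-170 − 24 = -194;  -694 − 194 = -888;  -2142 − 888 = -3030
-194 − 24 = -218;  -888 − 218 = -1106;  -3030 − 1106 = -4136

-4136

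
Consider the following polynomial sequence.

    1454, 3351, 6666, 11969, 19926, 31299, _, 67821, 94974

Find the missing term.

46946

Using the first 6 terms:
1897, 3315, 5303, 7957, 11373
1418, 1988, 2654, 3416
570, 666, 762
96, 96
Constant fourth difference = 96.
Extend forward: 762 + 96 = 858;  3416 + 858 = 4274;  11373 + 4274 = 15647;  31299 + 15647 = 46946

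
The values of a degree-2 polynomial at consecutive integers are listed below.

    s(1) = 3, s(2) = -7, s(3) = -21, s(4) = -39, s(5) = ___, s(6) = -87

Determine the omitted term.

-61

Using the first 4 terms:
Δ: -10, -14, -18
Δ²: -4, -4
Constant second difference = -4.
Extend forward: -18 − 4 = -22;  -39 − 22 = -61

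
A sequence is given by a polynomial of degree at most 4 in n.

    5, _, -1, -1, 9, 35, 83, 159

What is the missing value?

Using the last 6 terms:
D1: 0  10  26  48  76
D2: 10  16  22  28
D3: 6  6  6
Constant third difference = 6.
Extend backward: 10 − 6 = 4;  0 − 4 = -4;  -1 + 4 = 3

3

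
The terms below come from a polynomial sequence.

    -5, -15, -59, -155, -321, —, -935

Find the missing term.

-575

Using the first 5 terms:
D1: -10  -44  -96  -166
D2: -34  -52  -70
D3: -18  -18
Constant third difference = -18.
Extend forward: -70 − 18 = -88;  -166 − 88 = -254;  -321 − 254 = -575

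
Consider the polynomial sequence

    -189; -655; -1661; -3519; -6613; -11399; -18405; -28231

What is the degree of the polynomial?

4

First differences: -466, -1006, -1858, -3094, -4786, -7006, -9826
Second differences: -540, -852, -1236, -1692, -2220, -2820
Third differences: -312, -384, -456, -528, -600
Fourth differences: -72, -72, -72, -72
The fourth differences are constant, so the polynomial has degree 4.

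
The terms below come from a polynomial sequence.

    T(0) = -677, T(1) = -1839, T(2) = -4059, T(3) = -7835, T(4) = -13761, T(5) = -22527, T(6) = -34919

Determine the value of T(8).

-74205

First differences: -1162  -2220  -3776  -5926  -8766  -12392
Second differences: -1058  -1556  -2150  -2840  -3626
Third differences: -498  -594  -690  -786
Fourth differences: -96  -96  -96
Constant fourth difference = -96, so extend:
-786 − 96 = -882;  -3626 − 882 = -4508;  -12392 − 4508 = -16900;  -34919 − 16900 = -51819
-882 − 96 = -978;  -4508 − 978 = -5486;  -16900 − 5486 = -22386;  -51819 − 22386 = -74205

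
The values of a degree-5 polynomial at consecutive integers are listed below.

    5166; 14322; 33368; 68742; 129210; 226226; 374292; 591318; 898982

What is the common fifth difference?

Δ: 9156, 19046, 35374, 60468, 97016, 148066, 217026, 307664
Δ²: 9890, 16328, 25094, 36548, 51050, 68960, 90638
Δ³: 6438, 8766, 11454, 14502, 17910, 21678
Δ⁴: 2328, 2688, 3048, 3408, 3768
Δ⁵: 360, 360, 360, 360

360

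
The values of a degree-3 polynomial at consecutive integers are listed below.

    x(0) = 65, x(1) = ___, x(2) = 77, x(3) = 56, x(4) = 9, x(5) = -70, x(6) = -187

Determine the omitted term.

Using the last 5 terms:
D1: -21  -47  -79  -117
D2: -26  -32  -38
D3: -6  -6
Constant third difference = -6.
Extend backward: -26 + 6 = -20;  -21 + 20 = -1;  77 + 1 = 78

78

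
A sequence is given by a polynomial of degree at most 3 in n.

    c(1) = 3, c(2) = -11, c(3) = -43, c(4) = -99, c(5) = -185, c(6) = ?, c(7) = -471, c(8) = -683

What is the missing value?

-307

Using the first 5 terms:
Δ: -14, -32, -56, -86
Δ²: -18, -24, -30
Δ³: -6, -6
Constant third difference = -6.
Extend forward: -30 − 6 = -36;  -86 − 36 = -122;  -185 − 122 = -307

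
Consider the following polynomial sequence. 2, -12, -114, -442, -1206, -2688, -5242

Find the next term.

-9294

First differences: -14, -102, -328, -764, -1482, -2554
Second differences: -88, -226, -436, -718, -1072
Third differences: -138, -210, -282, -354
Fourth differences: -72, -72, -72
The fourth differences are constant (-72).
-354 − 72 = -426;  -1072 − 426 = -1498;  -2554 − 1498 = -4052;  -5242 − 4052 = -9294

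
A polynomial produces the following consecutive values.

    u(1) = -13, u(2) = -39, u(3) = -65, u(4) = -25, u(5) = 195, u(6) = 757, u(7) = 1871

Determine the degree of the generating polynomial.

4

D1: -26, -26, 40, 220, 562, 1114
D2: 0, 66, 180, 342, 552
D3: 66, 114, 162, 210
D4: 48, 48, 48
The fourth differences are constant, so the polynomial has degree 4.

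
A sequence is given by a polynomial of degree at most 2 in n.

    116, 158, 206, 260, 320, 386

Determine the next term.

D1: 42, 48, 54, 60, 66
D2: 6, 6, 6, 6
Constant second difference = 6, so extend:
66 + 6 = 72;  386 + 72 = 458

458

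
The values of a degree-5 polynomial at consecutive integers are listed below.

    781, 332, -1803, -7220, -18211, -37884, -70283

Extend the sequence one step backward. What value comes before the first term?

564

First differences: -449, -2135, -5417, -10991, -19673, -32399
Second differences: -1686, -3282, -5574, -8682, -12726
Third differences: -1596, -2292, -3108, -4044
Fourth differences: -696, -816, -936
Fifth differences: -120, -120
The fifth differences are constant at -120.
Work back: -696 + 120 = -576;  -1596 + 576 = -1020;  -1686 + 1020 = -666;  -449 + 666 = 217;  781 − 217 = 564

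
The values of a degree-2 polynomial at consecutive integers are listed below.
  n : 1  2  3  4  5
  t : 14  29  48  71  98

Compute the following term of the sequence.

129

First differences: 15 , 19 , 23 , 27
Second differences: 4 , 4 , 4
Constant second difference = 4, so extend:
27 + 4 = 31;  98 + 31 = 129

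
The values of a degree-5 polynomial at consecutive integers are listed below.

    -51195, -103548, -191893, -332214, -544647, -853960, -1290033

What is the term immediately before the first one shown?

-22522

D1: -52353  -88345  -140321  -212433  -309313  -436073
D2: -35992  -51976  -72112  -96880  -126760
D3: -15984  -20136  -24768  -29880
D4: -4152  -4632  -5112
D5: -480  -480
The fifth differences are constant at -480.
Work back: -4152 + 480 = -3672;  -15984 + 3672 = -12312;  -35992 + 12312 = -23680;  -52353 + 23680 = -28673;  -51195 + 28673 = -22522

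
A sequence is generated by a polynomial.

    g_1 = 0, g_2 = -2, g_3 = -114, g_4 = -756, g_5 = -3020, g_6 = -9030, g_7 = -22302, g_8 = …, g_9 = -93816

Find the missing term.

-48104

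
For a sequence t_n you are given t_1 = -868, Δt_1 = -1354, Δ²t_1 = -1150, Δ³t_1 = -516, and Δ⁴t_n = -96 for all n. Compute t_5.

-15344

Build the table forward from the leading diagonal:
Fourth differences: -96, -96, -96, -96, -96
Third differences: -516, -612, -708, -804, -900
Second differences: -1150, -1666, -2278, -2986, -3790
First differences: -1354, -2504, -4170, -6448, -9434
t: -868, -2222, -4726, -8896, -15344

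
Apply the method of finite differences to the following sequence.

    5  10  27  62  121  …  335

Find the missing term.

210

Using the first 5 terms:
First differences: 5, 17, 35, 59
Second differences: 12, 18, 24
Third differences: 6, 6
Constant third difference = 6.
Extend forward: 24 + 6 = 30;  59 + 30 = 89;  121 + 89 = 210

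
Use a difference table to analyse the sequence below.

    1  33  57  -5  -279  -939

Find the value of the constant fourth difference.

D1: 32, 24, -62, -274, -660
D2: -8, -86, -212, -386
D3: -78, -126, -174
D4: -48, -48

-48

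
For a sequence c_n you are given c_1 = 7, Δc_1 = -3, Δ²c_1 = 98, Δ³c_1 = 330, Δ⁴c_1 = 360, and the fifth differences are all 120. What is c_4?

Build the table forward from the leading diagonal:
D5: 120, 120, 120, 120
D4: 360, 480, 600, 720
D3: 330, 690, 1170, 1770
D2: 98, 428, 1118, 2288
D1: -3, 95, 523, 1641
c: 7, 4, 99, 622

622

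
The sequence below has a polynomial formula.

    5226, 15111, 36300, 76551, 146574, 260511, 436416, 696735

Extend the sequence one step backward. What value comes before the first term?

D1: 9885  21189  40251  70023  113937  175905  260319
D2: 11304  19062  29772  43914  61968  84414
D3: 7758  10710  14142  18054  22446
D4: 2952  3432  3912  4392
D5: 480  480  480
The fifth differences are constant at 480.
Work back: 2952 − 480 = 2472;  7758 − 2472 = 5286;  11304 − 5286 = 6018;  9885 − 6018 = 3867;  5226 − 3867 = 1359

1359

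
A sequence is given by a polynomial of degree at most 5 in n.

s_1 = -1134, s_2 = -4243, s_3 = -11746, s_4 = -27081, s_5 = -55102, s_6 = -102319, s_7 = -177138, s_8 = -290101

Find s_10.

-684747

D1: -3109, -7503, -15335, -28021, -47217, -74819, -112963
D2: -4394, -7832, -12686, -19196, -27602, -38144
D3: -3438, -4854, -6510, -8406, -10542
D4: -1416, -1656, -1896, -2136
D5: -240, -240, -240
Fifth differences constant at -240.
-2136 − 240 = -2376;  -10542 − 2376 = -12918;  -38144 − 12918 = -51062;  -112963 − 51062 = -164025;  -290101 − 164025 = -454126
-2376 − 240 = -2616;  -12918 − 2616 = -15534;  -51062 − 15534 = -66596;  -164025 − 66596 = -230621;  -454126 − 230621 = -684747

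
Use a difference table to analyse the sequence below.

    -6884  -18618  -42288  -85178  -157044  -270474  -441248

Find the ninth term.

-1036068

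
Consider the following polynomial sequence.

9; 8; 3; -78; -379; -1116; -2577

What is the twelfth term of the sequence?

-35862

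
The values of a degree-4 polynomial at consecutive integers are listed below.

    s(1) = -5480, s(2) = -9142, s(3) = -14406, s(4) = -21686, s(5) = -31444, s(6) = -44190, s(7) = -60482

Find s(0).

-3054

-3662  -5264  -7280  -9758  -12746  -16292
-1602  -2016  -2478  -2988  -3546
-414  -462  -510  -558
-48  -48  -48
The fourth differences are constant at -48.
Work back: -414 + 48 = -366;  -1602 + 366 = -1236;  -3662 + 1236 = -2426;  -5480 + 2426 = -3054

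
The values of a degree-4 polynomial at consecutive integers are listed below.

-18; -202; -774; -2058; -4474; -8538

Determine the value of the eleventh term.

-78358

Δ: -184 , -572 , -1284 , -2416 , -4064
Δ²: -388 , -712 , -1132 , -1648
Δ³: -324 , -420 , -516
Δ⁴: -96 , -96
Fourth differences constant at -96.
-516 − 96 = -612;  -1648 − 612 = -2260;  -4064 − 2260 = -6324;  -8538 − 6324 = -14862
-612 − 96 = -708;  -2260 − 708 = -2968;  -6324 − 2968 = -9292;  -14862 − 9292 = -24154
-708 − 96 = -804;  -2968 − 804 = -3772;  -9292 − 3772 = -13064;  -24154 − 13064 = -37218
-804 − 96 = -900;  -3772 − 900 = -4672;  -13064 − 4672 = -17736;  -37218 − 17736 = -54954
-900 − 96 = -996;  -4672 − 996 = -5668;  -17736 − 5668 = -23404;  -54954 − 23404 = -78358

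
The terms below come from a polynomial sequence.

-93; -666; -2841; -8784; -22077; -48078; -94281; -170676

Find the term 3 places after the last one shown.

-725913

Δ: -573, -2175, -5943, -13293, -26001, -46203, -76395
Δ²: -1602, -3768, -7350, -12708, -20202, -30192
Δ³: -2166, -3582, -5358, -7494, -9990
Δ⁴: -1416, -1776, -2136, -2496
Δ⁵: -360, -360, -360
Fifth differences constant at -360.
-2496 − 360 = -2856;  -9990 − 2856 = -12846;  -30192 − 12846 = -43038;  -76395 − 43038 = -119433;  -170676 − 119433 = -290109
-2856 − 360 = -3216;  -12846 − 3216 = -16062;  -43038 − 16062 = -59100;  -119433 − 59100 = -178533;  -290109 − 178533 = -468642
-3216 − 360 = -3576;  -16062 − 3576 = -19638;  -59100 − 19638 = -78738;  -178533 − 78738 = -257271;  -468642 − 257271 = -725913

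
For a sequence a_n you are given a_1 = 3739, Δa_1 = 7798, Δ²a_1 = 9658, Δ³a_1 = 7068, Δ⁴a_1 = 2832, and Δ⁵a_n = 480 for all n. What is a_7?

382117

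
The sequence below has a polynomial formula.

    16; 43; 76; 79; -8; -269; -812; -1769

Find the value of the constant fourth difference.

Δ: 27, 33, 3, -87, -261, -543, -957
Δ²: 6, -30, -90, -174, -282, -414
Δ³: -36, -60, -84, -108, -132
Δ⁴: -24, -24, -24, -24

-24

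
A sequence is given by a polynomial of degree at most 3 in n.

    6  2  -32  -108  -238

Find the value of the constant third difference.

D1: -4, -34, -76, -130
D2: -30, -42, -54
D3: -12, -12

-12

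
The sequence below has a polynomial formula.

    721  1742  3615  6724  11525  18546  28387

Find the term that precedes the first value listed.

240

D1: 1021  1873  3109  4801  7021  9841
D2: 852  1236  1692  2220  2820
D3: 384  456  528  600
D4: 72  72  72
The fourth differences are constant at 72.
Work back: 384 − 72 = 312;  852 − 312 = 540;  1021 − 540 = 481;  721 − 481 = 240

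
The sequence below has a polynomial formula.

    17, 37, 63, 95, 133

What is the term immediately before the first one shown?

Δ: 20, 26, 32, 38
Δ²: 6, 6, 6
The second differences are constant at 6.
Work back: 20 − 6 = 14;  17 − 14 = 3

3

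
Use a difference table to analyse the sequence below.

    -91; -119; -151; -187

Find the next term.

Δ: -28, -32, -36
Δ²: -4, -4
Constant second difference = -4, so extend:
-36 − 4 = -40;  -187 − 40 = -227

-227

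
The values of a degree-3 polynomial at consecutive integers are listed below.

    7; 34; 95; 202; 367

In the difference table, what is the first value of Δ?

27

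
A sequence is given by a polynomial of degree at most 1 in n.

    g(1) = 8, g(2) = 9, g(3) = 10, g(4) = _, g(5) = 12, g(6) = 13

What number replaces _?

11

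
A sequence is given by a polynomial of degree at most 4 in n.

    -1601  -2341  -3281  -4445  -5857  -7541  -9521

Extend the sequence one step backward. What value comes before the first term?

-1037

Δ: -740, -940, -1164, -1412, -1684, -1980
Δ²: -200, -224, -248, -272, -296
Δ³: -24, -24, -24, -24
The third differences are constant at -24.
Work back: -200 + 24 = -176;  -740 + 176 = -564;  -1601 + 564 = -1037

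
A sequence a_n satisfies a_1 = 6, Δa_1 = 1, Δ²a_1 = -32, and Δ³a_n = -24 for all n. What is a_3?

Build the table forward from the leading diagonal:
Δ³: -24, -24, -24
Δ²: -32, -56, -80
Δ: 1, -31, -87
a: 6, 7, -24

-24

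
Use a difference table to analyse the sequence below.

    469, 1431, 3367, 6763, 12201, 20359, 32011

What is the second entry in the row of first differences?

1936

First differences: 962, 1936, 3396, 5438, 8158, 11652
Second differences: 974, 1460, 2042, 2720, 3494
Third differences: 486, 582, 678, 774
Fourth differences: 96, 96, 96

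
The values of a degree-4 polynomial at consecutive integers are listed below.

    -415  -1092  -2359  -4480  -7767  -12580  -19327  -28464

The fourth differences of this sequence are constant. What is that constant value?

-48

First differences: -677, -1267, -2121, -3287, -4813, -6747, -9137
Second differences: -590, -854, -1166, -1526, -1934, -2390
Third differences: -264, -312, -360, -408, -456
Fourth differences: -48, -48, -48, -48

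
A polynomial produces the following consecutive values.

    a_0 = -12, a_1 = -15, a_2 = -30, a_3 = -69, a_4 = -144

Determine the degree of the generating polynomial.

3

First differences: -3, -15, -39, -75
Second differences: -12, -24, -36
Third differences: -12, -12
The third differences are constant, so the polynomial has degree 3.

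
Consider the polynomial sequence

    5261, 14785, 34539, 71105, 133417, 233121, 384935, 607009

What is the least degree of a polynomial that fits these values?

5

First differences: 9524, 19754, 36566, 62312, 99704, 151814, 222074
Second differences: 10230, 16812, 25746, 37392, 52110, 70260
Third differences: 6582, 8934, 11646, 14718, 18150
Fourth differences: 2352, 2712, 3072, 3432
Fifth differences: 360, 360, 360
The fifth differences are constant, so the polynomial has degree 5.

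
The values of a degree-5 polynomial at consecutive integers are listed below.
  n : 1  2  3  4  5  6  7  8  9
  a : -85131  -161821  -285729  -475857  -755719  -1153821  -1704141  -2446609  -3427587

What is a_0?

-40689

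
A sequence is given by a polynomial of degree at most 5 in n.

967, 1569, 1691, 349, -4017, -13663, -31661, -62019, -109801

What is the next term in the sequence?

-181247

602, 122, -1342, -4366, -9646, -17998, -30358, -47782
-480, -1464, -3024, -5280, -8352, -12360, -17424
-984, -1560, -2256, -3072, -4008, -5064
-576, -696, -816, -936, -1056
-120, -120, -120, -120
The fifth differences are constant (-120).
-1056 − 120 = -1176;  -5064 − 1176 = -6240;  -17424 − 6240 = -23664;  -47782 − 23664 = -71446;  -109801 − 71446 = -181247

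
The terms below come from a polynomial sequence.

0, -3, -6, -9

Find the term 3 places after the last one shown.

-3, -3, -3
First differences constant at -3.
-9 − 3 = -12
-12 − 3 = -15
-15 − 3 = -18

-18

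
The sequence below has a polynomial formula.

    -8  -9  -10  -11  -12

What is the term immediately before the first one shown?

-7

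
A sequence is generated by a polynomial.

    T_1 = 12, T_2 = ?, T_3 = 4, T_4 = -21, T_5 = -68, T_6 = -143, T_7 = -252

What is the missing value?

Using the last 5 terms:
D1: -25, -47, -75, -109
D2: -22, -28, -34
D3: -6, -6
Constant third difference = -6.
Extend backward: -22 + 6 = -16;  -25 + 16 = -9;  4 + 9 = 13

13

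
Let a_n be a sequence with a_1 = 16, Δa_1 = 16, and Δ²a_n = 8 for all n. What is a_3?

56

Build the table forward from the leading diagonal:
Δ²: 8  8  8
Δ: 16  24  32
a: 16  32  56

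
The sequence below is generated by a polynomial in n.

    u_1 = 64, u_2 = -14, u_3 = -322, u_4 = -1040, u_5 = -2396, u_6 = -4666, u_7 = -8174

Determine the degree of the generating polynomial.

4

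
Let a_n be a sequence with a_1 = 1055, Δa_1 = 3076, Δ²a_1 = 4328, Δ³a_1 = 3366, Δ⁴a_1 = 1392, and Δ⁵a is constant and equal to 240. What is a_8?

Build the table forward from the leading diagonal:
Fifth differences: 240, 240, 240, 240, 240, 240, 240, 240
Fourth differences: 1392, 1632, 1872, 2112, 2352, 2592, 2832, 3072
Third differences: 3366, 4758, 6390, 8262, 10374, 12726, 15318, 18150
Second differences: 4328, 7694, 12452, 18842, 27104, 37478, 50204, 65522
First differences: 3076, 7404, 15098, 27550, 46392, 73496, 110974, 161178
a: 1055, 4131, 11535, 26633, 54183, 100575, 174071, 285045

285045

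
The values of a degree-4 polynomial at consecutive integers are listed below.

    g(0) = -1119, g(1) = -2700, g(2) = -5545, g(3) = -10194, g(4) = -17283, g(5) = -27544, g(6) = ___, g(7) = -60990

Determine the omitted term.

Using the first 6 terms:
First differences: -1581, -2845, -4649, -7089, -10261
Second differences: -1264, -1804, -2440, -3172
Third differences: -540, -636, -732
Fourth differences: -96, -96
Constant fourth difference = -96.
Extend forward: -732 − 96 = -828;  -3172 − 828 = -4000;  -10261 − 4000 = -14261;  -27544 − 14261 = -41805

-41805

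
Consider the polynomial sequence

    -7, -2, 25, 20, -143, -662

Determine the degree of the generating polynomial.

4

D1: 5, 27, -5, -163, -519
D2: 22, -32, -158, -356
D3: -54, -126, -198
D4: -72, -72
The fourth differences are constant, so the polynomial has degree 4.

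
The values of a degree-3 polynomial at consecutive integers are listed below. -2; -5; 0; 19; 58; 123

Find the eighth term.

355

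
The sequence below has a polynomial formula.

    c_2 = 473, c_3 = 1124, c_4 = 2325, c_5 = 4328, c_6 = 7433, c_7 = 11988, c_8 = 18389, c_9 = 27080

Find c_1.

168

Δ: 651  1201  2003  3105  4555  6401  8691
Δ²: 550  802  1102  1450  1846  2290
Δ³: 252  300  348  396  444
Δ⁴: 48  48  48  48
The fourth differences are constant at 48.
Work back: 252 − 48 = 204;  550 − 204 = 346;  651 − 346 = 305;  473 − 305 = 168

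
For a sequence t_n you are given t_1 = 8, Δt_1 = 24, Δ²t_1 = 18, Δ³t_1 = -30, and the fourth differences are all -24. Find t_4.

104

Build the table forward from the leading diagonal:
Fourth differences: -24, -24, -24, -24
Third differences: -30, -54, -78, -102
Second differences: 18, -12, -66, -144
First differences: 24, 42, 30, -36
t: 8, 32, 74, 104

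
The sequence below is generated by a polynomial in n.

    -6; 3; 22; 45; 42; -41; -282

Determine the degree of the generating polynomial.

4

9, 19, 23, -3, -83, -241
10, 4, -26, -80, -158
-6, -30, -54, -78
-24, -24, -24
The fourth differences are constant, so the polynomial has degree 4.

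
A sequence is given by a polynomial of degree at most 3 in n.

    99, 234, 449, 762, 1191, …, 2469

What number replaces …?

1754

Using the first 5 terms:
D1: 135  215  313  429
D2: 80  98  116
D3: 18  18
Constant third difference = 18.
Extend forward: 116 + 18 = 134;  429 + 134 = 563;  1191 + 563 = 1754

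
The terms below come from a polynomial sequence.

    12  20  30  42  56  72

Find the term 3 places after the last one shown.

132

8, 10, 12, 14, 16
2, 2, 2, 2
The second differences are constant (2).
16 + 2 = 18;  72 + 18 = 90
18 + 2 = 20;  90 + 20 = 110
20 + 2 = 22;  110 + 22 = 132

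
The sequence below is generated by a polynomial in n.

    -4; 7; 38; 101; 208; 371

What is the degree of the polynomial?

First differences: 11, 31, 63, 107, 163
Second differences: 20, 32, 44, 56
Third differences: 12, 12, 12
The third differences are constant, so the polynomial has degree 3.

3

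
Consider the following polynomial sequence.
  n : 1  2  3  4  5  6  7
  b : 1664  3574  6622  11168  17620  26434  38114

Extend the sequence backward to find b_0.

580

First differences: 1910, 3048, 4546, 6452, 8814, 11680
Second differences: 1138, 1498, 1906, 2362, 2866
Third differences: 360, 408, 456, 504
Fourth differences: 48, 48, 48
The fourth differences are constant at 48.
Work back: 360 − 48 = 312;  1138 − 312 = 826;  1910 − 826 = 1084;  1664 − 1084 = 580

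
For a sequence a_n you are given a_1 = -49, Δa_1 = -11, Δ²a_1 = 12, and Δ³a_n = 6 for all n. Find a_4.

-40

Build the table forward from the leading diagonal:
Δ³: 6  6  6  6
Δ²: 12  18  24  30
Δ: -11  1  19  43
a: -49  -60  -59  -40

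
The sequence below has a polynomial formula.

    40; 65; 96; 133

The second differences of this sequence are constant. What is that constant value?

6

D1: 25, 31, 37
D2: 6, 6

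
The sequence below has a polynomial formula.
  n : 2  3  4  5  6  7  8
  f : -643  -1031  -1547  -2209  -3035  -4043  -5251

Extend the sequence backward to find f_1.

Δ: -388  -516  -662  -826  -1008  -1208
Δ²: -128  -146  -164  -182  -200
Δ³: -18  -18  -18  -18
The third differences are constant at -18.
Work back: -128 + 18 = -110;  -388 + 110 = -278;  -643 + 278 = -365

-365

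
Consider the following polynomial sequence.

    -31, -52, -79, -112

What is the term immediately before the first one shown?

-16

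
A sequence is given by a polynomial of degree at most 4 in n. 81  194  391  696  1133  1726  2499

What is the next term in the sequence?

3476

113, 197, 305, 437, 593, 773
84, 108, 132, 156, 180
24, 24, 24, 24
The third differences are constant (24).
180 + 24 = 204;  773 + 204 = 977;  2499 + 977 = 3476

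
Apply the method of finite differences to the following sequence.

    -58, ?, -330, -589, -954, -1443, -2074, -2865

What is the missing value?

-159

Using the last 6 terms:
D1: -259  -365  -489  -631  -791
D2: -106  -124  -142  -160
D3: -18  -18  -18
Constant third difference = -18.
Extend backward: -106 + 18 = -88;  -259 + 88 = -171;  -330 + 171 = -159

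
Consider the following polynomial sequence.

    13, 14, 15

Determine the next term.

16

Δ: 1 , 1
First differences constant at 1.
15 + 1 = 16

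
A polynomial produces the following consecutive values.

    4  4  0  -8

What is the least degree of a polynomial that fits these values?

D1: 0, -4, -8
D2: -4, -4
The second differences are constant, so the polynomial has degree 2.

2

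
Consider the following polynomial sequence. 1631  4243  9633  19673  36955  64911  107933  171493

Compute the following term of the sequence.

2612, 5390, 10040, 17282, 27956, 43022, 63560
2778, 4650, 7242, 10674, 15066, 20538
1872, 2592, 3432, 4392, 5472
720, 840, 960, 1080
120, 120, 120
Constant fifth difference = 120, so extend:
1080 + 120 = 1200;  5472 + 1200 = 6672;  20538 + 6672 = 27210;  63560 + 27210 = 90770;  171493 + 90770 = 262263

262263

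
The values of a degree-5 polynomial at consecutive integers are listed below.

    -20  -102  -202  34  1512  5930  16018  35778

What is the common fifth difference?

240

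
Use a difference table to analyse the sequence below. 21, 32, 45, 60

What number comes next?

First differences: 11  13  15
Second differences: 2  2
Second differences constant at 2.
15 + 2 = 17;  60 + 17 = 77

77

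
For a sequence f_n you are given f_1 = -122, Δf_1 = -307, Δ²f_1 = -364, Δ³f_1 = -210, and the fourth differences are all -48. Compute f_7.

Build the table forward from the leading diagonal:
Fourth differences: -48, -48, -48, -48, -48, -48, -48
Third differences: -210, -258, -306, -354, -402, -450, -498
Second differences: -364, -574, -832, -1138, -1492, -1894, -2344
First differences: -307, -671, -1245, -2077, -3215, -4707, -6601
f: -122, -429, -1100, -2345, -4422, -7637, -12344

-12344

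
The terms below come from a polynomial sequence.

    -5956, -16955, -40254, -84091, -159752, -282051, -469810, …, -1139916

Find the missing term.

-746339

Using the first 7 terms:
First differences: -10999  -23299  -43837  -75661  -122299  -187759
Second differences: -12300  -20538  -31824  -46638  -65460
Third differences: -8238  -11286  -14814  -18822
Fourth differences: -3048  -3528  -4008
Fifth differences: -480  -480
Constant fifth difference = -480.
Extend forward: -4008 − 480 = -4488;  -18822 − 4488 = -23310;  -65460 − 23310 = -88770;  -187759 − 88770 = -276529;  -469810 − 276529 = -746339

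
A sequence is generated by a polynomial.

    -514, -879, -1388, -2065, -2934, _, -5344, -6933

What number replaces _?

-4019

Using the first 5 terms:
D1: -365, -509, -677, -869
D2: -144, -168, -192
D3: -24, -24
Constant third difference = -24.
Extend forward: -192 − 24 = -216;  -869 − 216 = -1085;  -2934 − 1085 = -4019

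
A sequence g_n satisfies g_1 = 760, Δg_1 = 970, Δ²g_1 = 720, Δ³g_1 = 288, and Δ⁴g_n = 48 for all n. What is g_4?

6118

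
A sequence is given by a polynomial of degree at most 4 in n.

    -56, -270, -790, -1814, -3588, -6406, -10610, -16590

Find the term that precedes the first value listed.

D1: -214  -520  -1024  -1774  -2818  -4204  -5980
D2: -306  -504  -750  -1044  -1386  -1776
D3: -198  -246  -294  -342  -390
D4: -48  -48  -48  -48
The fourth differences are constant at -48.
Work back: -198 + 48 = -150;  -306 + 150 = -156;  -214 + 156 = -58;  -56 + 58 = 2

2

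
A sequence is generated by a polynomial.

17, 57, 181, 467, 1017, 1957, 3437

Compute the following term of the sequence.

5631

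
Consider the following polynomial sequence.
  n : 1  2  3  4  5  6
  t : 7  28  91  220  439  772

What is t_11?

4987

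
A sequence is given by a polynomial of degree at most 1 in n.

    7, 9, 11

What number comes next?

13

D1: 2, 2
The first differences are constant (2).
11 + 2 = 13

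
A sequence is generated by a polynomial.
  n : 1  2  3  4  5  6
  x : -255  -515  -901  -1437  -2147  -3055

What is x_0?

-97

Δ: -260, -386, -536, -710, -908
Δ²: -126, -150, -174, -198
Δ³: -24, -24, -24
The third differences are constant at -24.
Work back: -126 + 24 = -102;  -260 + 102 = -158;  -255 + 158 = -97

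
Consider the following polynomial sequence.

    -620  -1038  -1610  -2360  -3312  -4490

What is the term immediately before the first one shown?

-332

D1: -418, -572, -750, -952, -1178
D2: -154, -178, -202, -226
D3: -24, -24, -24
The third differences are constant at -24.
Work back: -154 + 24 = -130;  -418 + 130 = -288;  -620 + 288 = -332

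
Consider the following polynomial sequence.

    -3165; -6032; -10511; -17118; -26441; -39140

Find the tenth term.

-139416

D1: -2867 , -4479 , -6607 , -9323 , -12699
D2: -1612 , -2128 , -2716 , -3376
D3: -516 , -588 , -660
D4: -72 , -72
Fourth differences constant at -72.
-660 − 72 = -732;  -3376 − 732 = -4108;  -12699 − 4108 = -16807;  -39140 − 16807 = -55947
-732 − 72 = -804;  -4108 − 804 = -4912;  -16807 − 4912 = -21719;  -55947 − 21719 = -77666
-804 − 72 = -876;  -4912 − 876 = -5788;  -21719 − 5788 = -27507;  -77666 − 27507 = -105173
-876 − 72 = -948;  -5788 − 948 = -6736;  -27507 − 6736 = -34243;  -105173 − 34243 = -139416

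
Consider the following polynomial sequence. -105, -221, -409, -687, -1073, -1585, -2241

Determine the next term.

-3059

-116, -188, -278, -386, -512, -656
-72, -90, -108, -126, -144
-18, -18, -18, -18
Constant third difference = -18, so extend:
-144 − 18 = -162;  -656 − 162 = -818;  -2241 − 818 = -3059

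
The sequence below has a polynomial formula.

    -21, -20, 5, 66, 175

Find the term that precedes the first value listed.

Δ: 1, 25, 61, 109
Δ²: 24, 36, 48
Δ³: 12, 12
The third differences are constant at 12.
Work back: 24 − 12 = 12;  1 − 12 = -11;  -21 + 11 = -10

-10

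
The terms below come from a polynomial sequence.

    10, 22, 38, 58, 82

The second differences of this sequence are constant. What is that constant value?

D1: 12, 16, 20, 24
D2: 4, 4, 4

4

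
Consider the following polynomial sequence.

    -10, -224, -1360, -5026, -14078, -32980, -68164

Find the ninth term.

D1: -214, -1136, -3666, -9052, -18902, -35184
D2: -922, -2530, -5386, -9850, -16282
D3: -1608, -2856, -4464, -6432
D4: -1248, -1608, -1968
D5: -360, -360
The fifth differences are constant (-360).
-1968 − 360 = -2328;  -6432 − 2328 = -8760;  -16282 − 8760 = -25042;  -35184 − 25042 = -60226;  -68164 − 60226 = -128390
-2328 − 360 = -2688;  -8760 − 2688 = -11448;  -25042 − 11448 = -36490;  -60226 − 36490 = -96716;  -128390 − 96716 = -225106

-225106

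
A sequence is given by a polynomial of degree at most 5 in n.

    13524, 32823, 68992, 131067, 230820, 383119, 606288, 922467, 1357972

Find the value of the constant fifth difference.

360

Δ: 19299, 36169, 62075, 99753, 152299, 223169, 316179, 435505
Δ²: 16870, 25906, 37678, 52546, 70870, 93010, 119326
Δ³: 9036, 11772, 14868, 18324, 22140, 26316
Δ⁴: 2736, 3096, 3456, 3816, 4176
Δ⁵: 360, 360, 360, 360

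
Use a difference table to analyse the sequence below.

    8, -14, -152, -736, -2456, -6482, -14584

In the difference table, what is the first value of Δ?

-22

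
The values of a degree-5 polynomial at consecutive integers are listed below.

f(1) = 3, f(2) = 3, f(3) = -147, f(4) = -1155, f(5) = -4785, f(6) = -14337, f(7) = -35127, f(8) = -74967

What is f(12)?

D1: 0, -150, -1008, -3630, -9552, -20790, -39840
D2: -150, -858, -2622, -5922, -11238, -19050
D3: -708, -1764, -3300, -5316, -7812
D4: -1056, -1536, -2016, -2496
D5: -480, -480, -480
Fifth differences constant at -480.
-2496 − 480 = -2976;  -7812 − 2976 = -10788;  -19050 − 10788 = -29838;  -39840 − 29838 = -69678;  -74967 − 69678 = -144645
-2976 − 480 = -3456;  -10788 − 3456 = -14244;  -29838 − 14244 = -44082;  -69678 − 44082 = -113760;  -144645 − 113760 = -258405
-3456 − 480 = -3936;  -14244 − 3936 = -18180;  -44082 − 18180 = -62262;  -113760 − 62262 = -176022;  -258405 − 176022 = -434427
-3936 − 480 = -4416;  -18180 − 4416 = -22596;  -62262 − 22596 = -84858;  -176022 − 84858 = -260880;  -434427 − 260880 = -695307

-695307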